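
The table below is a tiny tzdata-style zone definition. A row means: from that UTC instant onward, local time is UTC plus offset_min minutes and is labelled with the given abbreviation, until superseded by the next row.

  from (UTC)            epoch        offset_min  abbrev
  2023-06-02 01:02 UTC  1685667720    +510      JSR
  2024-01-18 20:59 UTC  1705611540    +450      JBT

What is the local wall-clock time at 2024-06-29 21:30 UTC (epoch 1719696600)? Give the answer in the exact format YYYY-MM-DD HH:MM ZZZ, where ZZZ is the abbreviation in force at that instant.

Query: 2024-06-29 21:30 UTC
Rule 2/2 (JBT, +07:30): 2024-01-18 20:59 UTC ≤ query < +∞
21·60 + 30 + 450 = 1740 min
1740 = 1·1440 + 300; 300 = 5·60 + 0 → 05:00, 2024-06-29 + 1 day = 2024-06-30
→ 2024-06-30 05:00 JBT

2024-06-30 05:00 JBT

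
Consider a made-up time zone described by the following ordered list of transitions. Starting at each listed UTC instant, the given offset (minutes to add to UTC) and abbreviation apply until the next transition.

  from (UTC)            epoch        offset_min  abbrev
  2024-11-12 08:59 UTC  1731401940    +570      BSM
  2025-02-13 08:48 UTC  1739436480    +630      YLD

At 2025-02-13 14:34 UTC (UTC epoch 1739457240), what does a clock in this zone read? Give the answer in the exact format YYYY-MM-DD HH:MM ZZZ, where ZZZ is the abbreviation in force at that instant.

2025-02-14 01:04 YLD

Query: 2025-02-13 14:34 UTC
Rule 2/2 (YLD, +10:30): 2025-02-13 08:48 UTC ≤ query < +∞
14·60 + 34 + 630 = 1504 min
1504 = 1·1440 + 64; 64 = 1·60 + 4 → 01:04, 2025-02-13 + 1 day = 2025-02-14
→ 2025-02-14 01:04 YLD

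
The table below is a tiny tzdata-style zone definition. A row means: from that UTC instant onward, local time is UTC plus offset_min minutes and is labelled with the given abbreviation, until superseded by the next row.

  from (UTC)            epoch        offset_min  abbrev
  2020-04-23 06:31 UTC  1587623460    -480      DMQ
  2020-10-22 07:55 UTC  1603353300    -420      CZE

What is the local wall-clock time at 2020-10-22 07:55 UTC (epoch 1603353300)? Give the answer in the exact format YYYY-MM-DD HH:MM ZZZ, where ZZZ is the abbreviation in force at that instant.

Query: 2020-10-22 07:55 UTC
Rule 2/2 (CZE, -07:00): 2020-10-22 07:55 UTC ≤ query < +∞
7·60 + 55 - 420 = 55 min
55 = 0·1440 + 55; 55 = 0·60 + 55 → 00:55, same day
→ 2020-10-22 00:55 CZE

2020-10-22 00:55 CZE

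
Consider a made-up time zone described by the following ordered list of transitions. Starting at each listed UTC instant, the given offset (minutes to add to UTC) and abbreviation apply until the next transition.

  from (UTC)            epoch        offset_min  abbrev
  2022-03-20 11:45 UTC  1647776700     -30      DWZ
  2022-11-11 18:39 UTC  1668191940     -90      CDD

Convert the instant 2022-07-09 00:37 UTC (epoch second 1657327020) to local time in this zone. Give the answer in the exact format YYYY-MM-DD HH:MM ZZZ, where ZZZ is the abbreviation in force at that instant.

Query: 2022-07-09 00:37 UTC
Rule 1/2 (DWZ, -00:30): 2022-03-20 11:45 UTC ≤ query < 2022-11-11 18:39 UTC
0·60 + 37 - 30 = 7 min
7 = 0·1440 + 7; 7 = 0·60 + 7 → 00:07, same day
→ 2022-07-09 00:07 DWZ

2022-07-09 00:07 DWZ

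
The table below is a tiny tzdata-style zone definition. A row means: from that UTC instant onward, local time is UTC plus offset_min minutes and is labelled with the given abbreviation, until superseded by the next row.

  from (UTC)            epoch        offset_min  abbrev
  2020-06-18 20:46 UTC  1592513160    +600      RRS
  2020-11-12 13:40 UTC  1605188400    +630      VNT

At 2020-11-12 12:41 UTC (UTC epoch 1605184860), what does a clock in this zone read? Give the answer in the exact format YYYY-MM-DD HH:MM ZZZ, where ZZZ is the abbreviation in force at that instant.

Query: 2020-11-12 12:41 UTC
Rule 1/2 (RRS, +10:00): 2020-06-18 20:46 UTC ≤ query < 2020-11-12 13:40 UTC
12·60 + 41 + 600 = 1361 min
1361 = 0·1440 + 1361; 1361 = 22·60 + 41 → 22:41, same day
→ 2020-11-12 22:41 RRS

2020-11-12 22:41 RRS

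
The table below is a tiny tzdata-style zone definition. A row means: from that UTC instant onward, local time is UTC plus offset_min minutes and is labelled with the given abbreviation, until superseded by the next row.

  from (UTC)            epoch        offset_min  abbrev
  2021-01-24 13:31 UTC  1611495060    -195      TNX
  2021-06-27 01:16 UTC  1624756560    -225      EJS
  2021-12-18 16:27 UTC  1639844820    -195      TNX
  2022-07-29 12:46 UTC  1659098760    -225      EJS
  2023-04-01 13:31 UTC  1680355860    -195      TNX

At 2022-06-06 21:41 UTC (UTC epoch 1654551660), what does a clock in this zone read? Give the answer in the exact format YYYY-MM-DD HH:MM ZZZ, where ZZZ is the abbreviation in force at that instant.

Query: 2022-06-06 21:41 UTC
Rule 3/5 (TNX, -03:15): 2021-12-18 16:27 UTC ≤ query < 2022-07-29 12:46 UTC
21·60 + 41 - 195 = 1106 min
1106 = 0·1440 + 1106; 1106 = 18·60 + 26 → 18:26, same day
→ 2022-06-06 18:26 TNX

2022-06-06 18:26 TNX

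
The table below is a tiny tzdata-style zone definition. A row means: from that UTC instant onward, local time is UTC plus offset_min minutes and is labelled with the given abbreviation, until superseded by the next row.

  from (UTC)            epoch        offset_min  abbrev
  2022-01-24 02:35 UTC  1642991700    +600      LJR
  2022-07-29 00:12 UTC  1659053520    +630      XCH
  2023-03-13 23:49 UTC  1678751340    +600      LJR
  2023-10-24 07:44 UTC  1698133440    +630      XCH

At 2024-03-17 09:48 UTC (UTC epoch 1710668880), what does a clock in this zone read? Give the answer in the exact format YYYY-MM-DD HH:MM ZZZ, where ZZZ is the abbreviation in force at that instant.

2024-03-17 20:18 XCH

Query: 2024-03-17 09:48 UTC
Rule 4/4 (XCH, +10:30): 2023-10-24 07:44 UTC ≤ query < +∞
9·60 + 48 + 630 = 1218 min
1218 = 0·1440 + 1218; 1218 = 20·60 + 18 → 20:18, same day
→ 2024-03-17 20:18 XCH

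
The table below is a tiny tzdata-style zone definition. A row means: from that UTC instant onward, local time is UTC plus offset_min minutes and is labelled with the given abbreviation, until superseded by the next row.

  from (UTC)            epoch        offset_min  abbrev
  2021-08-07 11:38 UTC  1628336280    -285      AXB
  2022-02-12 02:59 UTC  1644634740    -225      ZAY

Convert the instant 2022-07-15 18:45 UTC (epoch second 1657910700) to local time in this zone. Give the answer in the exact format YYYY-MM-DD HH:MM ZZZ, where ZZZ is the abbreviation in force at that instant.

Query: 2022-07-15 18:45 UTC
Rule 2/2 (ZAY, -03:45): 2022-02-12 02:59 UTC ≤ query < +∞
18·60 + 45 - 225 = 900 min
900 = 0·1440 + 900; 900 = 15·60 + 0 → 15:00, same day
→ 2022-07-15 15:00 ZAY

2022-07-15 15:00 ZAY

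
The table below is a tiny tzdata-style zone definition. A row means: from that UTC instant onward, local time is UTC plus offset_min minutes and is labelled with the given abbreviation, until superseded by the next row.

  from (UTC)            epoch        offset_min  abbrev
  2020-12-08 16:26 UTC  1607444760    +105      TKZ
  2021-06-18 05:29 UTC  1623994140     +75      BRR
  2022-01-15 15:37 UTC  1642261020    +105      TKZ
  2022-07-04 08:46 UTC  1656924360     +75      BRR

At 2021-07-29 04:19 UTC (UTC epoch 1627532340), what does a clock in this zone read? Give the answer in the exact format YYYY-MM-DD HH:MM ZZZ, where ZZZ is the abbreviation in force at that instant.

2021-07-29 05:34 BRR

Query: 2021-07-29 04:19 UTC
Rule 2/4 (BRR, +01:15): 2021-06-18 05:29 UTC ≤ query < 2022-01-15 15:37 UTC
4·60 + 19 + 75 = 334 min
334 = 0·1440 + 334; 334 = 5·60 + 34 → 05:34, same day
→ 2021-07-29 05:34 BRR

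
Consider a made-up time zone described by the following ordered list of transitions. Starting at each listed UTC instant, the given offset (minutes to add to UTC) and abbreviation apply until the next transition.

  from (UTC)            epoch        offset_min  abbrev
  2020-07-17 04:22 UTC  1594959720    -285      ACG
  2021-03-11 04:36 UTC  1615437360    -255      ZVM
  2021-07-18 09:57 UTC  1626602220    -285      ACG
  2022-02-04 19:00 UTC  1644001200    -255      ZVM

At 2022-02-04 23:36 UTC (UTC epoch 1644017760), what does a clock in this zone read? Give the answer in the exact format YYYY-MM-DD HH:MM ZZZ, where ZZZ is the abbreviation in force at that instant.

Query: 2022-02-04 23:36 UTC
Rule 4/4 (ZVM, -04:15): 2022-02-04 19:00 UTC ≤ query < +∞
23·60 + 36 - 255 = 1161 min
1161 = 0·1440 + 1161; 1161 = 19·60 + 21 → 19:21, same day
→ 2022-02-04 19:21 ZVM

2022-02-04 19:21 ZVM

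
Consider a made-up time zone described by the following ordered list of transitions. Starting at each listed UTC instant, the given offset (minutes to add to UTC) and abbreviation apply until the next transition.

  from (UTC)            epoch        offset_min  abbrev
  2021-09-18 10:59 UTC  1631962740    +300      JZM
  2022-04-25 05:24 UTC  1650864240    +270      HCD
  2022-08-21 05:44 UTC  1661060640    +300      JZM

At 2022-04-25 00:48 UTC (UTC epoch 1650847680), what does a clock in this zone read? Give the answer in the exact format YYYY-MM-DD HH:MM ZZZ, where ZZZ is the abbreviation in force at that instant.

Query: 2022-04-25 00:48 UTC
Rule 1/3 (JZM, +05:00): 2021-09-18 10:59 UTC ≤ query < 2022-04-25 05:24 UTC
0·60 + 48 + 300 = 348 min
348 = 0·1440 + 348; 348 = 5·60 + 48 → 05:48, same day
→ 2022-04-25 05:48 JZM

2022-04-25 05:48 JZM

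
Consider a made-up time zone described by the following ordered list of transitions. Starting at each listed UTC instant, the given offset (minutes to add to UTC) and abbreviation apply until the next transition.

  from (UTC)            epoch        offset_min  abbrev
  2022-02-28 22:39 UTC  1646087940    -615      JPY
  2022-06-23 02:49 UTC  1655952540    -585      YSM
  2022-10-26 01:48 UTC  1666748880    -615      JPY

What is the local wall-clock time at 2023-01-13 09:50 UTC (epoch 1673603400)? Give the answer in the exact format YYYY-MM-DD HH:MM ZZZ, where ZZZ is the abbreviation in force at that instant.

2023-01-12 23:35 JPY

Query: 2023-01-13 09:50 UTC
Rule 3/3 (JPY, -10:15): 2022-10-26 01:48 UTC ≤ query < +∞
9·60 + 50 - 615 = -25 min
-25 = -1·1440 + 1415; 1415 = 23·60 + 35 → 23:35, 2023-01-13 - 1 day = 2023-01-12
→ 2023-01-12 23:35 JPY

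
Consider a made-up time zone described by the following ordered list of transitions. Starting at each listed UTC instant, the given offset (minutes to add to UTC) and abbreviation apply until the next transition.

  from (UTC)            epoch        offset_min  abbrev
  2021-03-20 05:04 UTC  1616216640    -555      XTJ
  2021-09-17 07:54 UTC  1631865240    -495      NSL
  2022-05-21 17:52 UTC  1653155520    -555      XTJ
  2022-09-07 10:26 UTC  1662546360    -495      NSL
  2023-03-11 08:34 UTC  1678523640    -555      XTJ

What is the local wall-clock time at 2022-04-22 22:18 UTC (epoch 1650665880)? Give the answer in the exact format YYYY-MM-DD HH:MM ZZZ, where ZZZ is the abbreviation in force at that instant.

Query: 2022-04-22 22:18 UTC
Rule 2/5 (NSL, -08:15): 2021-09-17 07:54 UTC ≤ query < 2022-05-21 17:52 UTC
22·60 + 18 - 495 = 843 min
843 = 0·1440 + 843; 843 = 14·60 + 3 → 14:03, same day
→ 2022-04-22 14:03 NSL

2022-04-22 14:03 NSL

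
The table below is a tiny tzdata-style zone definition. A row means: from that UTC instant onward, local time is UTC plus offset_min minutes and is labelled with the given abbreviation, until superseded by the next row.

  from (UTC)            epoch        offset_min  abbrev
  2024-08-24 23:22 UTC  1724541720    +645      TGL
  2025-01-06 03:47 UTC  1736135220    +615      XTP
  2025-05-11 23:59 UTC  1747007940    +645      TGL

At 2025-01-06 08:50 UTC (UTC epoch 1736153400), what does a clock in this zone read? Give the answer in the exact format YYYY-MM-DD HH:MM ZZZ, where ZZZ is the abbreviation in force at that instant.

2025-01-06 19:05 XTP

Query: 2025-01-06 08:50 UTC
Rule 2/3 (XTP, +10:15): 2025-01-06 03:47 UTC ≤ query < 2025-05-11 23:59 UTC
8·60 + 50 + 615 = 1145 min
1145 = 0·1440 + 1145; 1145 = 19·60 + 5 → 19:05, same day
→ 2025-01-06 19:05 XTP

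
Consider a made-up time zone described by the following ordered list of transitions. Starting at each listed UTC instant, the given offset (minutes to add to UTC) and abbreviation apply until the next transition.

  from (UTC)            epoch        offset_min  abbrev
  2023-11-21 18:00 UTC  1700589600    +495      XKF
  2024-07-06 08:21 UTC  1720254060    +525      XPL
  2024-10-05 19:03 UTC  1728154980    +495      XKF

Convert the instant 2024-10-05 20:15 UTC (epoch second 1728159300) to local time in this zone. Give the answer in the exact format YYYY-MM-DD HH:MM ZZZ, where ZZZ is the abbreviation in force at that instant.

2024-10-06 04:30 XKF

Query: 2024-10-05 20:15 UTC
Rule 3/3 (XKF, +08:15): 2024-10-05 19:03 UTC ≤ query < +∞
20·60 + 15 + 495 = 1710 min
1710 = 1·1440 + 270; 270 = 4·60 + 30 → 04:30, 2024-10-05 + 1 day = 2024-10-06
→ 2024-10-06 04:30 XKF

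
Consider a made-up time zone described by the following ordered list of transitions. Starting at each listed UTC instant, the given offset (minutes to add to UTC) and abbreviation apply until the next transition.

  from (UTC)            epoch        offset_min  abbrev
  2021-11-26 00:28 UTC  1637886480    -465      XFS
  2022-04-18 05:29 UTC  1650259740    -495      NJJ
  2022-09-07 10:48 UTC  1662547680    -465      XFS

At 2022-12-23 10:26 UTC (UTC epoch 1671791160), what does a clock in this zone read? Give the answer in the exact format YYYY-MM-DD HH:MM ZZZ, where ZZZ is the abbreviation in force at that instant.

Query: 2022-12-23 10:26 UTC
Rule 3/3 (XFS, -07:45): 2022-09-07 10:48 UTC ≤ query < +∞
10·60 + 26 - 465 = 161 min
161 = 0·1440 + 161; 161 = 2·60 + 41 → 02:41, same day
→ 2022-12-23 02:41 XFS

2022-12-23 02:41 XFS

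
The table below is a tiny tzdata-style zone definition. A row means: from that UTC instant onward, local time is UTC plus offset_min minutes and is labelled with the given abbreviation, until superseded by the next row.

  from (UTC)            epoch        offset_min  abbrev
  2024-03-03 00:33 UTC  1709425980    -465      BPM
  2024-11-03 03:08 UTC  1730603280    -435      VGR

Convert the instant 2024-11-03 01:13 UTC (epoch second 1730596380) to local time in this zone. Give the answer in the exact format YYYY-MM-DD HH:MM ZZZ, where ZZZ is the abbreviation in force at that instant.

2024-11-02 17:28 BPM

Query: 2024-11-03 01:13 UTC
Rule 1/2 (BPM, -07:45): 2024-03-03 00:33 UTC ≤ query < 2024-11-03 03:08 UTC
1·60 + 13 - 465 = -392 min
-392 = -1·1440 + 1048; 1048 = 17·60 + 28 → 17:28, 2024-11-03 - 1 day = 2024-11-02
→ 2024-11-02 17:28 BPM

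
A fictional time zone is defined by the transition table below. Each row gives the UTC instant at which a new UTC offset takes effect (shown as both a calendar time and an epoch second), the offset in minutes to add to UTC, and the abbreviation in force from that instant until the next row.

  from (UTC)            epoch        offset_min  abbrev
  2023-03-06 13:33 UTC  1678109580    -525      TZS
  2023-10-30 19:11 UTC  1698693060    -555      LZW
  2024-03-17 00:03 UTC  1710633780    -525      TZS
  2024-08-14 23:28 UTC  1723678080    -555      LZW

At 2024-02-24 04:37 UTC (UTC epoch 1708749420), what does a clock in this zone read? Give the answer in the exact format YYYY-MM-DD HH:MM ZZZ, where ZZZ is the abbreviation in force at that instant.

Query: 2024-02-24 04:37 UTC
Rule 2/4 (LZW, -09:15): 2023-10-30 19:11 UTC ≤ query < 2024-03-17 00:03 UTC
4·60 + 37 - 555 = -278 min
-278 = -1·1440 + 1162; 1162 = 19·60 + 22 → 19:22, 2024-02-24 - 1 day = 2024-02-23
→ 2024-02-23 19:22 LZW

2024-02-23 19:22 LZW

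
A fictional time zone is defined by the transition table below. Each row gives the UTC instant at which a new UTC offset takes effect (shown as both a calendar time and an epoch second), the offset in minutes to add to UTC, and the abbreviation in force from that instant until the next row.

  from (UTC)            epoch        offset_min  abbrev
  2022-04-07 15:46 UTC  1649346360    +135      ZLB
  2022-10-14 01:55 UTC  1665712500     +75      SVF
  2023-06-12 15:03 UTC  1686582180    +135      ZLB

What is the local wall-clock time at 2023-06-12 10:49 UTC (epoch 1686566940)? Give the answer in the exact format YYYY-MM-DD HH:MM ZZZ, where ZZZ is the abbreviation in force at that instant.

2023-06-12 12:04 SVF

Query: 2023-06-12 10:49 UTC
Rule 2/3 (SVF, +01:15): 2022-10-14 01:55 UTC ≤ query < 2023-06-12 15:03 UTC
10·60 + 49 + 75 = 724 min
724 = 0·1440 + 724; 724 = 12·60 + 4 → 12:04, same day
→ 2023-06-12 12:04 SVF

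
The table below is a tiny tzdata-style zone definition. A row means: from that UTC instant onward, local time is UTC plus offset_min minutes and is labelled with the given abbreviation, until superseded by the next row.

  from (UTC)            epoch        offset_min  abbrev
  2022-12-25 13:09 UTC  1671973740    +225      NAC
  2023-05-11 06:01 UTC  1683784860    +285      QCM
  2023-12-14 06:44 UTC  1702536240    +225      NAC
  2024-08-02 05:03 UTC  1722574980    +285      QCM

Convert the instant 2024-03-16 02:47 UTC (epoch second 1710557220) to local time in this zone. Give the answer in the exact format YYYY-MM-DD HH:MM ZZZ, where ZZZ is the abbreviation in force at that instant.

2024-03-16 06:32 NAC

Query: 2024-03-16 02:47 UTC
Rule 3/4 (NAC, +03:45): 2023-12-14 06:44 UTC ≤ query < 2024-08-02 05:03 UTC
2·60 + 47 + 225 = 392 min
392 = 0·1440 + 392; 392 = 6·60 + 32 → 06:32, same day
→ 2024-03-16 06:32 NAC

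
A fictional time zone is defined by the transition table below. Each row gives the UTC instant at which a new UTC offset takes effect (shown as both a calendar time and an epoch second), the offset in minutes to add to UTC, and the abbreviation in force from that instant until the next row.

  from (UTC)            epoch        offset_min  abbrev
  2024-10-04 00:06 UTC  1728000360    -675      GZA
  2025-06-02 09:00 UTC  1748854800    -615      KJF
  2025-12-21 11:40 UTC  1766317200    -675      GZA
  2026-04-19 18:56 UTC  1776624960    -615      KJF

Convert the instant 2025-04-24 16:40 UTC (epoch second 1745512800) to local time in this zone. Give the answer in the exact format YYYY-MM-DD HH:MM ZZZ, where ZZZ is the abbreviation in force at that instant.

2025-04-24 05:25 GZA

Query: 2025-04-24 16:40 UTC
Rule 1/4 (GZA, -11:15): 2024-10-04 00:06 UTC ≤ query < 2025-06-02 09:00 UTC
16·60 + 40 - 675 = 325 min
325 = 0·1440 + 325; 325 = 5·60 + 25 → 05:25, same day
→ 2025-04-24 05:25 GZA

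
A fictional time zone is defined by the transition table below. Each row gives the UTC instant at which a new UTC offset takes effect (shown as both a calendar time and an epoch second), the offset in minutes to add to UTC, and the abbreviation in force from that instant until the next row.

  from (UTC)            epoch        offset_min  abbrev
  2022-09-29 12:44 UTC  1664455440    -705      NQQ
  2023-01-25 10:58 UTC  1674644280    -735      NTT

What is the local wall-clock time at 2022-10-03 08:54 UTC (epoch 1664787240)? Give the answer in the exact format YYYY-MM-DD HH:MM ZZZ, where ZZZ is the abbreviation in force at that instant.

Query: 2022-10-03 08:54 UTC
Rule 1/2 (NQQ, -11:45): 2022-09-29 12:44 UTC ≤ query < 2023-01-25 10:58 UTC
8·60 + 54 - 705 = -171 min
-171 = -1·1440 + 1269; 1269 = 21·60 + 9 → 21:09, 2022-10-03 - 1 day = 2022-10-02
→ 2022-10-02 21:09 NQQ

2022-10-02 21:09 NQQ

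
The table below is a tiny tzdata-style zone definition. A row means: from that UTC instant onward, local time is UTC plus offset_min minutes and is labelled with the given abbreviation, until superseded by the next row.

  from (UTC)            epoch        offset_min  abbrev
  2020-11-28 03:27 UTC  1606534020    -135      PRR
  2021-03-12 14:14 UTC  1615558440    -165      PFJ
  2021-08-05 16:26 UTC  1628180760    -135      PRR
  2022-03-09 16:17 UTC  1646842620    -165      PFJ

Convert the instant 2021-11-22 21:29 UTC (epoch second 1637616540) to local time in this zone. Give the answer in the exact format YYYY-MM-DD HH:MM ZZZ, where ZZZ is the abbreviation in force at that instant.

Query: 2021-11-22 21:29 UTC
Rule 3/4 (PRR, -02:15): 2021-08-05 16:26 UTC ≤ query < 2022-03-09 16:17 UTC
21·60 + 29 - 135 = 1154 min
1154 = 0·1440 + 1154; 1154 = 19·60 + 14 → 19:14, same day
→ 2021-11-22 19:14 PRR

2021-11-22 19:14 PRR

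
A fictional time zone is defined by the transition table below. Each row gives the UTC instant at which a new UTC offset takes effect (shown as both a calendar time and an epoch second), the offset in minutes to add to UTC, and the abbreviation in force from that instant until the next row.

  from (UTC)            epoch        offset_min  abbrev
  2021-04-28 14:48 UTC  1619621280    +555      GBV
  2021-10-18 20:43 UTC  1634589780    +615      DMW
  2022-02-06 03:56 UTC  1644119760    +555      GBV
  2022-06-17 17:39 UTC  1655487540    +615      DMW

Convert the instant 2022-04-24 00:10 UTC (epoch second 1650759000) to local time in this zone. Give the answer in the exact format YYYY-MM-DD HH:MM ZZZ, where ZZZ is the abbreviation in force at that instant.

2022-04-24 09:25 GBV

Query: 2022-04-24 00:10 UTC
Rule 3/4 (GBV, +09:15): 2022-02-06 03:56 UTC ≤ query < 2022-06-17 17:39 UTC
0·60 + 10 + 555 = 565 min
565 = 0·1440 + 565; 565 = 9·60 + 25 → 09:25, same day
→ 2022-04-24 09:25 GBV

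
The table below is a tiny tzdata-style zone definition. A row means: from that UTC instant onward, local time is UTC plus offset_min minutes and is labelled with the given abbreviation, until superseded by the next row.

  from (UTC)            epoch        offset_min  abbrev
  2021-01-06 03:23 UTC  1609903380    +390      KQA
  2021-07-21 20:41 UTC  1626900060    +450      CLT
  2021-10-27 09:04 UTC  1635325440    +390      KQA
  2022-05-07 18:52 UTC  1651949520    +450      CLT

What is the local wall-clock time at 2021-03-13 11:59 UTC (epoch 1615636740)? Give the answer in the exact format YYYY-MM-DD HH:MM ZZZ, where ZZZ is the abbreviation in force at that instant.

Query: 2021-03-13 11:59 UTC
Rule 1/4 (KQA, +06:30): 2021-01-06 03:23 UTC ≤ query < 2021-07-21 20:41 UTC
11·60 + 59 + 390 = 1109 min
1109 = 0·1440 + 1109; 1109 = 18·60 + 29 → 18:29, same day
→ 2021-03-13 18:29 KQA

2021-03-13 18:29 KQA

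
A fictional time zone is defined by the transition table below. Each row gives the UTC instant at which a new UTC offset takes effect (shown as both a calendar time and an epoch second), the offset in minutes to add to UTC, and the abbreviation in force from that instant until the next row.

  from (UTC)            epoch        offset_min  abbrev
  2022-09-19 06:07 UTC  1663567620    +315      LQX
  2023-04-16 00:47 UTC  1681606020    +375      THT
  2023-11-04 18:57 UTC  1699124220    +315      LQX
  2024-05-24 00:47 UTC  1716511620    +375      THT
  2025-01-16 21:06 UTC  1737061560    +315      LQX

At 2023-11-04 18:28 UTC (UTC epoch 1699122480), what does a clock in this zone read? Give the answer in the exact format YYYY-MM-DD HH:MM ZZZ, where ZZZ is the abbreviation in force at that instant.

2023-11-05 00:43 THT

Query: 2023-11-04 18:28 UTC
Rule 2/5 (THT, +06:15): 2023-04-16 00:47 UTC ≤ query < 2023-11-04 18:57 UTC
18·60 + 28 + 375 = 1483 min
1483 = 1·1440 + 43; 43 = 0·60 + 43 → 00:43, 2023-11-04 + 1 day = 2023-11-05
→ 2023-11-05 00:43 THT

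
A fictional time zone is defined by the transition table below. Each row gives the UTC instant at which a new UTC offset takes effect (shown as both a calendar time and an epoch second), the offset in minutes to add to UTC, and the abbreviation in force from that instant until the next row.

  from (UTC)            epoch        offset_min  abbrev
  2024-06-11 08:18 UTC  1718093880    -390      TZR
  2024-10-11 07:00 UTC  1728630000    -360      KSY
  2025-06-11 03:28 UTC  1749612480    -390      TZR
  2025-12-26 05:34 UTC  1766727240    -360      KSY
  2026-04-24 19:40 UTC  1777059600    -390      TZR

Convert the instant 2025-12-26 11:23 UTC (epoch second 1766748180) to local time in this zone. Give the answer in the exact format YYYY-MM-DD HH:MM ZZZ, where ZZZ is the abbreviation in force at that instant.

Query: 2025-12-26 11:23 UTC
Rule 4/5 (KSY, -06:00): 2025-12-26 05:34 UTC ≤ query < 2026-04-24 19:40 UTC
11·60 + 23 - 360 = 323 min
323 = 0·1440 + 323; 323 = 5·60 + 23 → 05:23, same day
→ 2025-12-26 05:23 KSY

2025-12-26 05:23 KSY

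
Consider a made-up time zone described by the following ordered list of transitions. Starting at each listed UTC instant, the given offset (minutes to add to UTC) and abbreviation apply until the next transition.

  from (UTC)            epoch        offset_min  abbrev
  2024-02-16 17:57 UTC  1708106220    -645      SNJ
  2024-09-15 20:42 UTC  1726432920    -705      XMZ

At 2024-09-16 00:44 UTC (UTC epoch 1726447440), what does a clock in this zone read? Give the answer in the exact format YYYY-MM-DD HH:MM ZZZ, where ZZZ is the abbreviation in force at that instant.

2024-09-15 12:59 XMZ

Query: 2024-09-16 00:44 UTC
Rule 2/2 (XMZ, -11:45): 2024-09-15 20:42 UTC ≤ query < +∞
0·60 + 44 - 705 = -661 min
-661 = -1·1440 + 779; 779 = 12·60 + 59 → 12:59, 2024-09-16 - 1 day = 2024-09-15
→ 2024-09-15 12:59 XMZ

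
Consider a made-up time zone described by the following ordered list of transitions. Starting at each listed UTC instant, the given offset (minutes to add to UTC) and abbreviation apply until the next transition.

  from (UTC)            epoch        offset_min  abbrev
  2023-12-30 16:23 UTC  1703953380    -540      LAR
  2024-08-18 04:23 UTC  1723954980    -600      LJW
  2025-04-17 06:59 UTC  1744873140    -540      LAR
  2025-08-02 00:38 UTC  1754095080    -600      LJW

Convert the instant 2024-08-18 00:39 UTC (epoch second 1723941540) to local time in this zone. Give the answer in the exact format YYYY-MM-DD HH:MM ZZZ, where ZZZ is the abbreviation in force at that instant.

Query: 2024-08-18 00:39 UTC
Rule 1/4 (LAR, -09:00): 2023-12-30 16:23 UTC ≤ query < 2024-08-18 04:23 UTC
0·60 + 39 - 540 = -501 min
-501 = -1·1440 + 939; 939 = 15·60 + 39 → 15:39, 2024-08-18 - 1 day = 2024-08-17
→ 2024-08-17 15:39 LAR

2024-08-17 15:39 LAR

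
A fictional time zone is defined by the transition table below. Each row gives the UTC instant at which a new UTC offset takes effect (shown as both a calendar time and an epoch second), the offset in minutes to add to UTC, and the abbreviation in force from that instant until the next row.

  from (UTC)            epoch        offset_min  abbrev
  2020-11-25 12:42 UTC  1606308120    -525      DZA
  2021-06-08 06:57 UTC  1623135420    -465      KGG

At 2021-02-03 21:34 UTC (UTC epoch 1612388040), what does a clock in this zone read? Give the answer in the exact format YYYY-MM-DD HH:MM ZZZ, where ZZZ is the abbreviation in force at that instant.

2021-02-03 12:49 DZA

Query: 2021-02-03 21:34 UTC
Rule 1/2 (DZA, -08:45): 2020-11-25 12:42 UTC ≤ query < 2021-06-08 06:57 UTC
21·60 + 34 - 525 = 769 min
769 = 0·1440 + 769; 769 = 12·60 + 49 → 12:49, same day
→ 2021-02-03 12:49 DZA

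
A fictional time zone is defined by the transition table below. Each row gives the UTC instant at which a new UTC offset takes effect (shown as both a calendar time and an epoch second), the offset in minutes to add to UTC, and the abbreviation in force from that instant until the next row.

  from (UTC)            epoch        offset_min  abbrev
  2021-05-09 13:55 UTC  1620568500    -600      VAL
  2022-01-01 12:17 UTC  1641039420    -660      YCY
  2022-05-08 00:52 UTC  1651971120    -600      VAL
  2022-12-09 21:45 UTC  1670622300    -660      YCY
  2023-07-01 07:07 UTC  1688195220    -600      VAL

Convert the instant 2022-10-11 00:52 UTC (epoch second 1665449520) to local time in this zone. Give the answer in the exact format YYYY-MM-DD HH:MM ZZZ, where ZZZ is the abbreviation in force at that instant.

Query: 2022-10-11 00:52 UTC
Rule 3/5 (VAL, -10:00): 2022-05-08 00:52 UTC ≤ query < 2022-12-09 21:45 UTC
0·60 + 52 - 600 = -548 min
-548 = -1·1440 + 892; 892 = 14·60 + 52 → 14:52, 2022-10-11 - 1 day = 2022-10-10
→ 2022-10-10 14:52 VAL

2022-10-10 14:52 VAL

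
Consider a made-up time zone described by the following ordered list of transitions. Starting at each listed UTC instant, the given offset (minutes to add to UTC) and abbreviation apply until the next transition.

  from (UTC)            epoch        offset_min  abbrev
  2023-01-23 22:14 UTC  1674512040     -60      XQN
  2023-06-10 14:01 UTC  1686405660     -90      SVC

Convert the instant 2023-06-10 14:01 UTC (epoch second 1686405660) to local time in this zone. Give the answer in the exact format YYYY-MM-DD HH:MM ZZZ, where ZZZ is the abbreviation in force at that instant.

Query: 2023-06-10 14:01 UTC
Rule 2/2 (SVC, -01:30): 2023-06-10 14:01 UTC ≤ query < +∞
14·60 + 1 - 90 = 751 min
751 = 0·1440 + 751; 751 = 12·60 + 31 → 12:31, same day
→ 2023-06-10 12:31 SVC

2023-06-10 12:31 SVC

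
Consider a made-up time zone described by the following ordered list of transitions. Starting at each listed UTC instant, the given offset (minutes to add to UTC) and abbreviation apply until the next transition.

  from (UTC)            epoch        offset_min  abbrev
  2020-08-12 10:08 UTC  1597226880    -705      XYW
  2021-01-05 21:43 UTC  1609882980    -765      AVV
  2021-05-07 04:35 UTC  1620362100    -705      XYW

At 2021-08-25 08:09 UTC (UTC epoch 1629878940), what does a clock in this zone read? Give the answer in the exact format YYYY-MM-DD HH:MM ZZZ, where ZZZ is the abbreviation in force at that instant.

2021-08-24 20:24 XYW

Query: 2021-08-25 08:09 UTC
Rule 3/3 (XYW, -11:45): 2021-05-07 04:35 UTC ≤ query < +∞
8·60 + 9 - 705 = -216 min
-216 = -1·1440 + 1224; 1224 = 20·60 + 24 → 20:24, 2021-08-25 - 1 day = 2021-08-24
→ 2021-08-24 20:24 XYW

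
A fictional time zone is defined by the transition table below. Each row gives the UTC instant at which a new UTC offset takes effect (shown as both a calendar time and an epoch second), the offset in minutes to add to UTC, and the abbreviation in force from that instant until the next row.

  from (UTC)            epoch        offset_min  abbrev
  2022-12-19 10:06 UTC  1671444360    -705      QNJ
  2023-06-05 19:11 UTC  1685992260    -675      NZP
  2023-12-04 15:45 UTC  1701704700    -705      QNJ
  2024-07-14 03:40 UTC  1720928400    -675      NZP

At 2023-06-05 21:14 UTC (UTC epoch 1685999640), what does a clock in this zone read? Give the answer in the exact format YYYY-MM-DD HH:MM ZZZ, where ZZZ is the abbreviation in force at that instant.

2023-06-05 09:59 NZP

Query: 2023-06-05 21:14 UTC
Rule 2/4 (NZP, -11:15): 2023-06-05 19:11 UTC ≤ query < 2023-12-04 15:45 UTC
21·60 + 14 - 675 = 599 min
599 = 0·1440 + 599; 599 = 9·60 + 59 → 09:59, same day
→ 2023-06-05 09:59 NZP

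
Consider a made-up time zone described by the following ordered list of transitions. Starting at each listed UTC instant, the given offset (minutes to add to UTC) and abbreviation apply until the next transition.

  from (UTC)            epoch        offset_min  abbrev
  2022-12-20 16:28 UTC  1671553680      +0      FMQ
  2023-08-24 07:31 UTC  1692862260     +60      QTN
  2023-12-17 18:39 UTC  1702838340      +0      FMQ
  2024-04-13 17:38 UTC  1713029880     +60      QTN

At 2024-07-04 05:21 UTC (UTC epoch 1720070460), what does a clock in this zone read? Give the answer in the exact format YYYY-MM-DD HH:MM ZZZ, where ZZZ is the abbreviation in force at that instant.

2024-07-04 06:21 QTN

Query: 2024-07-04 05:21 UTC
Rule 4/4 (QTN, +01:00): 2024-04-13 17:38 UTC ≤ query < +∞
5·60 + 21 + 60 = 381 min
381 = 0·1440 + 381; 381 = 6·60 + 21 → 06:21, same day
→ 2024-07-04 06:21 QTN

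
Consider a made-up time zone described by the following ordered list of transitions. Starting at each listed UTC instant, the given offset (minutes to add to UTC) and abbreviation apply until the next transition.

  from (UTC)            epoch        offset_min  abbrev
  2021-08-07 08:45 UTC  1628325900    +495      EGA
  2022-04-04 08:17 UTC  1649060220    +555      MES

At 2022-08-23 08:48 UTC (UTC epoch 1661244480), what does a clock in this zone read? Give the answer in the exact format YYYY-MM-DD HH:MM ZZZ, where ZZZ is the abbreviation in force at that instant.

Query: 2022-08-23 08:48 UTC
Rule 2/2 (MES, +09:15): 2022-04-04 08:17 UTC ≤ query < +∞
8·60 + 48 + 555 = 1083 min
1083 = 0·1440 + 1083; 1083 = 18·60 + 3 → 18:03, same day
→ 2022-08-23 18:03 MES

2022-08-23 18:03 MES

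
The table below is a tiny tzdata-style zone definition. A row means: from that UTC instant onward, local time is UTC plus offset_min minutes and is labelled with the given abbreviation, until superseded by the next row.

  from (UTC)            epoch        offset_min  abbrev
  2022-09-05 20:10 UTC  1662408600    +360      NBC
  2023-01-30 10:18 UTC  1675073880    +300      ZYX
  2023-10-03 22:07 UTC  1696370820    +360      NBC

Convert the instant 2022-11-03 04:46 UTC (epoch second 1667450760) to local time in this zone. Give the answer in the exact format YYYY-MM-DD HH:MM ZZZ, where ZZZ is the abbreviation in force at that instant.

2022-11-03 10:46 NBC

Query: 2022-11-03 04:46 UTC
Rule 1/3 (NBC, +06:00): 2022-09-05 20:10 UTC ≤ query < 2023-01-30 10:18 UTC
4·60 + 46 + 360 = 646 min
646 = 0·1440 + 646; 646 = 10·60 + 46 → 10:46, same day
→ 2022-11-03 10:46 NBC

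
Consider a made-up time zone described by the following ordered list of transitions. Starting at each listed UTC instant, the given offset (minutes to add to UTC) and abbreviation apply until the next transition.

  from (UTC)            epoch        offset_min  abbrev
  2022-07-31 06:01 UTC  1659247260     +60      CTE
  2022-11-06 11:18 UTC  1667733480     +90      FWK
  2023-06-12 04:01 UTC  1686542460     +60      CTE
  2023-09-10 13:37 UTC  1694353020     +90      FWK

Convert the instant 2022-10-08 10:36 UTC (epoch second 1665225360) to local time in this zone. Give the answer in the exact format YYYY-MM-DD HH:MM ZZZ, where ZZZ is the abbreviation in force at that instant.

Query: 2022-10-08 10:36 UTC
Rule 1/4 (CTE, +01:00): 2022-07-31 06:01 UTC ≤ query < 2022-11-06 11:18 UTC
10·60 + 36 + 60 = 696 min
696 = 0·1440 + 696; 696 = 11·60 + 36 → 11:36, same day
→ 2022-10-08 11:36 CTE

2022-10-08 11:36 CTE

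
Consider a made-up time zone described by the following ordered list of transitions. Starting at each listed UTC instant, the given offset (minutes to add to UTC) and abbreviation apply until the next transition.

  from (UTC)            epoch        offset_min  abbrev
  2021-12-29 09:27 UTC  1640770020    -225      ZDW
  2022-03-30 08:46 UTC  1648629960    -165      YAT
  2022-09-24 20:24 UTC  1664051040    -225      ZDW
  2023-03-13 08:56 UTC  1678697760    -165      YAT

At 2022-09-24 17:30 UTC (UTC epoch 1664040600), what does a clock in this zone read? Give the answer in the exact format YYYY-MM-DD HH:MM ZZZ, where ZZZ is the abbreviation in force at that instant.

Query: 2022-09-24 17:30 UTC
Rule 2/4 (YAT, -02:45): 2022-03-30 08:46 UTC ≤ query < 2022-09-24 20:24 UTC
17·60 + 30 - 165 = 885 min
885 = 0·1440 + 885; 885 = 14·60 + 45 → 14:45, same day
→ 2022-09-24 14:45 YAT

2022-09-24 14:45 YAT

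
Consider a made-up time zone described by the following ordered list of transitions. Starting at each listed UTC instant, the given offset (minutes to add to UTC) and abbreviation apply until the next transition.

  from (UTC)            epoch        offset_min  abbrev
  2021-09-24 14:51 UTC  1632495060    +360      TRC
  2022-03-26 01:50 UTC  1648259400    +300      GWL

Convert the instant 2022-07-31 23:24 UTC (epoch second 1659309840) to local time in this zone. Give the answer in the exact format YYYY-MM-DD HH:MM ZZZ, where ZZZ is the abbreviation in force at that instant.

2022-08-01 04:24 GWL

Query: 2022-07-31 23:24 UTC
Rule 2/2 (GWL, +05:00): 2022-03-26 01:50 UTC ≤ query < +∞
23·60 + 24 + 300 = 1704 min
1704 = 1·1440 + 264; 264 = 4·60 + 24 → 04:24, 2022-07-31 + 1 day = 2022-08-01
→ 2022-08-01 04:24 GWL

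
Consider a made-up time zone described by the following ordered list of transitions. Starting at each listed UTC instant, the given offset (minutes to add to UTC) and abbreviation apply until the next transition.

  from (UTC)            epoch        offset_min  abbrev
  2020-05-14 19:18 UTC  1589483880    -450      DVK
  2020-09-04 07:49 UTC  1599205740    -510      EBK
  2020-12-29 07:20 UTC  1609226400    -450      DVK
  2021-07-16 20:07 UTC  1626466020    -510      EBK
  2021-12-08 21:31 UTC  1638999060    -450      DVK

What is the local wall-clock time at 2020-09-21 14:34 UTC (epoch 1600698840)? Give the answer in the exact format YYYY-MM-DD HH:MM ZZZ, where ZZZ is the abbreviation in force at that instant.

2020-09-21 06:04 EBK

Query: 2020-09-21 14:34 UTC
Rule 2/5 (EBK, -08:30): 2020-09-04 07:49 UTC ≤ query < 2020-12-29 07:20 UTC
14·60 + 34 - 510 = 364 min
364 = 0·1440 + 364; 364 = 6·60 + 4 → 06:04, same day
→ 2020-09-21 06:04 EBK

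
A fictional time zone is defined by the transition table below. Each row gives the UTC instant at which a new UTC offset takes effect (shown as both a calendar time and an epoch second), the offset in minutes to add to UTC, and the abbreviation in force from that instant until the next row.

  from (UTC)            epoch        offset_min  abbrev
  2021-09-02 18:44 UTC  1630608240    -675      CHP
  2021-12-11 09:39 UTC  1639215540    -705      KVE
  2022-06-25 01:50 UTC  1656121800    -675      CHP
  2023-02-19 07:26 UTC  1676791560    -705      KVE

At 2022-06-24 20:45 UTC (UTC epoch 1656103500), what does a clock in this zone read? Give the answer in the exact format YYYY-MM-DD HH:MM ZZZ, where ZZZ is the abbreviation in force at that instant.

Query: 2022-06-24 20:45 UTC
Rule 2/4 (KVE, -11:45): 2021-12-11 09:39 UTC ≤ query < 2022-06-25 01:50 UTC
20·60 + 45 - 705 = 540 min
540 = 0·1440 + 540; 540 = 9·60 + 0 → 09:00, same day
→ 2022-06-24 09:00 KVE

2022-06-24 09:00 KVE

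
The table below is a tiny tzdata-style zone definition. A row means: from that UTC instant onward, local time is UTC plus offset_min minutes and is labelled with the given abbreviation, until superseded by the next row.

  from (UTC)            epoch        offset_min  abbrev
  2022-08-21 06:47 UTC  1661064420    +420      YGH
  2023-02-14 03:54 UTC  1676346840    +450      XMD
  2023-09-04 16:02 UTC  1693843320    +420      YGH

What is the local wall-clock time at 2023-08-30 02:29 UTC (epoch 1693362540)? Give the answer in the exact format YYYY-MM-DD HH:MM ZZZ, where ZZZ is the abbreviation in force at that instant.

Query: 2023-08-30 02:29 UTC
Rule 2/3 (XMD, +07:30): 2023-02-14 03:54 UTC ≤ query < 2023-09-04 16:02 UTC
2·60 + 29 + 450 = 599 min
599 = 0·1440 + 599; 599 = 9·60 + 59 → 09:59, same day
→ 2023-08-30 09:59 XMD

2023-08-30 09:59 XMD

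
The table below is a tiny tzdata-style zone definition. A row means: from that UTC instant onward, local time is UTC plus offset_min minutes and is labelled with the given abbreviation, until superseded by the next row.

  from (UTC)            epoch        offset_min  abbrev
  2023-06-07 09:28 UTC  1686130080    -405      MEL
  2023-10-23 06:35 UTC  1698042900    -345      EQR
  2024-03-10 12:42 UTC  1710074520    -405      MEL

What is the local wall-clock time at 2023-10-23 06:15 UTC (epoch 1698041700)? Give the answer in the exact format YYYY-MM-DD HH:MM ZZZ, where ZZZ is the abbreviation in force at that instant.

2023-10-22 23:30 MEL

Query: 2023-10-23 06:15 UTC
Rule 1/3 (MEL, -06:45): 2023-06-07 09:28 UTC ≤ query < 2023-10-23 06:35 UTC
6·60 + 15 - 405 = -30 min
-30 = -1·1440 + 1410; 1410 = 23·60 + 30 → 23:30, 2023-10-23 - 1 day = 2023-10-22
→ 2023-10-22 23:30 MEL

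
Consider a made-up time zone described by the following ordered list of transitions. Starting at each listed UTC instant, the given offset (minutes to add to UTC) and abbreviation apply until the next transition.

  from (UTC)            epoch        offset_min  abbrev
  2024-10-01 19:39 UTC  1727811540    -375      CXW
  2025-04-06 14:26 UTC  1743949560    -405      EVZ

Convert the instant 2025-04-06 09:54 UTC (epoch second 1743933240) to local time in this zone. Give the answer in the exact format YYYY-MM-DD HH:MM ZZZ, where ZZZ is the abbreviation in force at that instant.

2025-04-06 03:39 CXW

Query: 2025-04-06 09:54 UTC
Rule 1/2 (CXW, -06:15): 2024-10-01 19:39 UTC ≤ query < 2025-04-06 14:26 UTC
9·60 + 54 - 375 = 219 min
219 = 0·1440 + 219; 219 = 3·60 + 39 → 03:39, same day
→ 2025-04-06 03:39 CXW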